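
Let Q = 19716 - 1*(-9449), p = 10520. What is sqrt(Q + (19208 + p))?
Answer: sqrt(58893) ≈ 242.68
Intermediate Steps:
Q = 29165 (Q = 19716 + 9449 = 29165)
sqrt(Q + (19208 + p)) = sqrt(29165 + (19208 + 10520)) = sqrt(29165 + 29728) = sqrt(58893)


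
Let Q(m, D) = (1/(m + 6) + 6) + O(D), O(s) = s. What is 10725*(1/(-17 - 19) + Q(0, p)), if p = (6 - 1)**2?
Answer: 4007575/12 ≈ 3.3396e+5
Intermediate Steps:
p = 25 (p = 5**2 = 25)
Q(m, D) = 6 + D + 1/(6 + m) (Q(m, D) = (1/(m + 6) + 6) + D = (1/(6 + m) + 6) + D = (6 + 1/(6 + m)) + D = 6 + D + 1/(6 + m))
10725*(1/(-17 - 19) + Q(0, p)) = 10725*(1/(-17 - 19) + (37 + 6*25 + 6*0 + 25*0)/(6 + 0)) = 10725*(1/(-36) + (37 + 150 + 0 + 0)/6) = 10725*(-1/36 + (1/6)*187) = 10725*(-1/36 + 187/6) = 10725*(1121/36) = 4007575/12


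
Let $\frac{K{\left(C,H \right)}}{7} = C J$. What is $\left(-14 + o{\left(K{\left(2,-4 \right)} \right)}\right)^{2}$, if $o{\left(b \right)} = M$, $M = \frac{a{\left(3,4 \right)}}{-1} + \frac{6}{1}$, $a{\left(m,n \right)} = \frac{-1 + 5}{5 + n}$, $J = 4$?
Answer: $\frac{5776}{81} \approx 71.309$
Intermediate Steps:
$K{\left(C,H \right)} = 28 C$ ($K{\left(C,H \right)} = 7 C 4 = 7 \cdot 4 C = 28 C$)
$a{\left(m,n \right)} = \frac{4}{5 + n}$
$M = \frac{50}{9}$ ($M = \frac{4 \frac{1}{5 + 4}}{-1} + \frac{6}{1} = \frac{4}{9} \left(-1\right) + 6 \cdot 1 = 4 \cdot \frac{1}{9} \left(-1\right) + 6 = \frac{4}{9} \left(-1\right) + 6 = - \frac{4}{9} + 6 = \frac{50}{9} \approx 5.5556$)
$o{\left(b \right)} = \frac{50}{9}$
$\left(-14 + o{\left(K{\left(2,-4 \right)} \right)}\right)^{2} = \left(-14 + \frac{50}{9}\right)^{2} = \left(- \frac{76}{9}\right)^{2} = \frac{5776}{81}$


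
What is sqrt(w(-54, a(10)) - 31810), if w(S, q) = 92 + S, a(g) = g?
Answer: 26*I*sqrt(47) ≈ 178.25*I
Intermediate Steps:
sqrt(w(-54, a(10)) - 31810) = sqrt((92 - 54) - 31810) = sqrt(38 - 31810) = sqrt(-31772) = 26*I*sqrt(47)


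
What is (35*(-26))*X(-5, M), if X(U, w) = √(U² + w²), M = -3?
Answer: -910*√34 ≈ -5306.2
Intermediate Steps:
(35*(-26))*X(-5, M) = (35*(-26))*√((-5)² + (-3)²) = -910*√(25 + 9) = -910*√34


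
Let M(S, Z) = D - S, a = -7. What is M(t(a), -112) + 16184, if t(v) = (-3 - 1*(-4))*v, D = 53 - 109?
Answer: 16135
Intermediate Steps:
D = -56
t(v) = v (t(v) = (-3 + 4)*v = 1*v = v)
M(S, Z) = -56 - S
M(t(a), -112) + 16184 = (-56 - 1*(-7)) + 16184 = (-56 + 7) + 16184 = -49 + 16184 = 16135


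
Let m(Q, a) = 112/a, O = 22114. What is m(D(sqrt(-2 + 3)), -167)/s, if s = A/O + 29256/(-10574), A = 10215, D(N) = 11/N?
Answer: 13094672416/45002640129 ≈ 0.29098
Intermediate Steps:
s = -269476887/116916718 (s = 10215/22114 + 29256/(-10574) = 10215*(1/22114) + 29256*(-1/10574) = 10215/22114 - 14628/5287 = -269476887/116916718 ≈ -2.3049)
m(D(sqrt(-2 + 3)), -167)/s = (112/(-167))/(-269476887/116916718) = (112*(-1/167))*(-116916718/269476887) = -112/167*(-116916718/269476887) = 13094672416/45002640129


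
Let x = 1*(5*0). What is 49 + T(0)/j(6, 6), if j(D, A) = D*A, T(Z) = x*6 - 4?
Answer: 440/9 ≈ 48.889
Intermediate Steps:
x = 0 (x = 1*0 = 0)
T(Z) = -4 (T(Z) = 0*6 - 4 = 0 - 4 = -4)
j(D, A) = A*D
49 + T(0)/j(6, 6) = 49 - 4/(6*6) = 49 - 4/36 = 49 + (1/36)*(-4) = 49 - ⅑ = 440/9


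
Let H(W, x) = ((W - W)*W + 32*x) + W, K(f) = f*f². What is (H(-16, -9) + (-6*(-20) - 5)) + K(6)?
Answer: 27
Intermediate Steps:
K(f) = f³
H(W, x) = W + 32*x (H(W, x) = (0*W + 32*x) + W = (0 + 32*x) + W = 32*x + W = W + 32*x)
(H(-16, -9) + (-6*(-20) - 5)) + K(6) = ((-16 + 32*(-9)) + (-6*(-20) - 5)) + 6³ = ((-16 - 288) + (120 - 5)) + 216 = (-304 + 115) + 216 = -189 + 216 = 27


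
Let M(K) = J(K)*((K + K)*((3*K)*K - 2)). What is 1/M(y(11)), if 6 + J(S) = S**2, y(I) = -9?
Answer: -1/325350 ≈ -3.0736e-6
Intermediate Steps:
J(S) = -6 + S**2
M(K) = 2*K*(-6 + K**2)*(-2 + 3*K**2) (M(K) = (-6 + K**2)*((K + K)*((3*K)*K - 2)) = (-6 + K**2)*((2*K)*(3*K**2 - 2)) = (-6 + K**2)*((2*K)*(-2 + 3*K**2)) = (-6 + K**2)*(2*K*(-2 + 3*K**2)) = 2*K*(-6 + K**2)*(-2 + 3*K**2))
1/M(y(11)) = 1/(-40*(-9)**3 + 6*(-9)**5 + 24*(-9)) = 1/(-40*(-729) + 6*(-59049) - 216) = 1/(29160 - 354294 - 216) = 1/(-325350) = -1/325350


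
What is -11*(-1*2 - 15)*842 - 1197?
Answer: 156257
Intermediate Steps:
-11*(-1*2 - 15)*842 - 1197 = -11*(-2 - 15)*842 - 1197 = -11*(-17)*842 - 1197 = 187*842 - 1197 = 157454 - 1197 = 156257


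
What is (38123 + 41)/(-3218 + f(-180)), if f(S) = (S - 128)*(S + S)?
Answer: 19082/53831 ≈ 0.35448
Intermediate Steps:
f(S) = 2*S*(-128 + S) (f(S) = (-128 + S)*(2*S) = 2*S*(-128 + S))
(38123 + 41)/(-3218 + f(-180)) = (38123 + 41)/(-3218 + 2*(-180)*(-128 - 180)) = 38164/(-3218 + 2*(-180)*(-308)) = 38164/(-3218 + 110880) = 38164/107662 = 38164*(1/107662) = 19082/53831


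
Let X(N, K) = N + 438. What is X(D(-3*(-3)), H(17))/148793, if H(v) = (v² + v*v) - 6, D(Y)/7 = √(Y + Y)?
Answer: 438/148793 + 21*√2/148793 ≈ 0.0031433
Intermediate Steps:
D(Y) = 7*√2*√Y (D(Y) = 7*√(Y + Y) = 7*√(2*Y) = 7*(√2*√Y) = 7*√2*√Y)
H(v) = -6 + 2*v² (H(v) = (v² + v²) - 6 = 2*v² - 6 = -6 + 2*v²)
X(N, K) = 438 + N
X(D(-3*(-3)), H(17))/148793 = (438 + 7*√2*√(-3*(-3)))/148793 = (438 + 7*√2*√9)*(1/148793) = (438 + 7*√2*3)*(1/148793) = (438 + 21*√2)*(1/148793) = 438/148793 + 21*√2/148793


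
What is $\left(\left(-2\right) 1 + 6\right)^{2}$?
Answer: $16$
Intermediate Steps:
$\left(\left(-2\right) 1 + 6\right)^{2} = \left(-2 + 6\right)^{2} = 4^{2} = 16$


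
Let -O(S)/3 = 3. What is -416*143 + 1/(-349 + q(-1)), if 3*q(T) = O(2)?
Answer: -20939777/352 ≈ -59488.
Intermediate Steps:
O(S) = -9 (O(S) = -3*3 = -9)
q(T) = -3 (q(T) = (⅓)*(-9) = -3)
-416*143 + 1/(-349 + q(-1)) = -416*143 + 1/(-349 - 3) = -59488 + 1/(-352) = -59488 - 1/352 = -20939777/352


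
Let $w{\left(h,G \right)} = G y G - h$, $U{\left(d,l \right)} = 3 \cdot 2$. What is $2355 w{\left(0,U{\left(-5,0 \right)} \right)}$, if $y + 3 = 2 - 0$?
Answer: $-84780$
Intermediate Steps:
$y = -1$ ($y = -3 + \left(2 - 0\right) = -3 + \left(2 + 0\right) = -3 + 2 = -1$)
$U{\left(d,l \right)} = 6$
$w{\left(h,G \right)} = - h - G^{2}$ ($w{\left(h,G \right)} = G \left(-1\right) G - h = - G G - h = - G^{2} - h = - h - G^{2}$)
$2355 w{\left(0,U{\left(-5,0 \right)} \right)} = 2355 \left(\left(-1\right) 0 - 6^{2}\right) = 2355 \left(0 - 36\right) = 2355 \left(-36\right) = -84780$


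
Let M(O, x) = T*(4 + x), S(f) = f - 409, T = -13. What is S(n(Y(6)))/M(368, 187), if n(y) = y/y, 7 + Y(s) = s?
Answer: 408/2483 ≈ 0.16432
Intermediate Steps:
Y(s) = -7 + s
n(y) = 1
S(f) = -409 + f
M(O, x) = -52 - 13*x (M(O, x) = -13*(4 + x) = -52 - 13*x)
S(n(Y(6)))/M(368, 187) = (-409 + 1)/(-52 - 13*187) = -408/(-52 - 2431) = -408/(-2483) = -408*(-1/2483) = 408/2483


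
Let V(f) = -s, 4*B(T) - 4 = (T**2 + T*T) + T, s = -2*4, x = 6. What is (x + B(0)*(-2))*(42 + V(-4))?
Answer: 200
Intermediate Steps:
s = -8
B(T) = 1 + T**2/2 + T/4 (B(T) = 1 + ((T**2 + T*T) + T)/4 = 1 + ((T**2 + T**2) + T)/4 = 1 + (2*T**2 + T)/4 = 1 + (T + 2*T**2)/4 = 1 + (T**2/2 + T/4) = 1 + T**2/2 + T/4)
V(f) = 8 (V(f) = -1*(-8) = 8)
(x + B(0)*(-2))*(42 + V(-4)) = (6 + (1 + (1/2)*0**2 + (1/4)*0)*(-2))*(42 + 8) = (6 + (1 + (1/2)*0 + 0)*(-2))*50 = (6 + (1 + 0 + 0)*(-2))*50 = (6 + 1*(-2))*50 = (6 - 2)*50 = 4*50 = 200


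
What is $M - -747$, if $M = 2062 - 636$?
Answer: $2173$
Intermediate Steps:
$M = 1426$
$M - -747 = 1426 - -747 = 1426 + 747 = 2173$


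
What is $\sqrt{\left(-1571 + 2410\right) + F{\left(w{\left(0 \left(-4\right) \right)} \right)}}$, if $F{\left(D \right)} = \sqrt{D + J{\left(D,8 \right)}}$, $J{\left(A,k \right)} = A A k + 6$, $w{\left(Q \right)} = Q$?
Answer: $\sqrt{839 + \sqrt{6}} \approx 29.008$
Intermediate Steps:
$J{\left(A,k \right)} = 6 + k A^{2}$ ($J{\left(A,k \right)} = A^{2} k + 6 = k A^{2} + 6 = 6 + k A^{2}$)
$F{\left(D \right)} = \sqrt{6 + D + 8 D^{2}}$ ($F{\left(D \right)} = \sqrt{D + \left(6 + 8 D^{2}\right)} = \sqrt{6 + D + 8 D^{2}}$)
$\sqrt{\left(-1571 + 2410\right) + F{\left(w{\left(0 \left(-4\right) \right)} \right)}} = \sqrt{\left(-1571 + 2410\right) + \sqrt{6 + 0 \left(-4\right) + 8 \left(0 \left(-4\right)\right)^{2}}} = \sqrt{839 + \sqrt{6 + 0 + 8 \cdot 0^{2}}} = \sqrt{839 + \sqrt{6 + 0 + 8 \cdot 0}} = \sqrt{839 + \sqrt{6 + 0 + 0}} = \sqrt{839 + \sqrt{6}}$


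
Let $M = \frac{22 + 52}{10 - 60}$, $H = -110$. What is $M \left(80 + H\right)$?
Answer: $\frac{222}{5} \approx 44.4$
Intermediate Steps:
$M = - \frac{37}{25}$ ($M = \frac{74}{-50} = 74 \left(- \frac{1}{50}\right) = - \frac{37}{25} \approx -1.48$)
$M \left(80 + H\right) = - \frac{37 \left(80 - 110\right)}{25} = \left(- \frac{37}{25}\right) \left(-30\right) = \frac{222}{5}$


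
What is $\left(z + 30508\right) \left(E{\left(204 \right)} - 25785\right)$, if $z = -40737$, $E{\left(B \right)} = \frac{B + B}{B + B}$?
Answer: $263744536$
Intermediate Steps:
$E{\left(B \right)} = 1$ ($E{\left(B \right)} = \frac{2 B}{2 B} = 2 B \frac{1}{2 B} = 1$)
$\left(z + 30508\right) \left(E{\left(204 \right)} - 25785\right) = \left(-40737 + 30508\right) \left(1 - 25785\right) = \left(-10229\right) \left(-25784\right) = 263744536$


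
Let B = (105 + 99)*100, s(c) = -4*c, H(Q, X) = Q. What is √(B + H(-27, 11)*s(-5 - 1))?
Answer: 2*√4938 ≈ 140.54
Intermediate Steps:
B = 20400 (B = 204*100 = 20400)
√(B + H(-27, 11)*s(-5 - 1)) = √(20400 - (-108)*(-5 - 1)) = √(20400 - (-108)*(-6)) = √(20400 - 27*24) = √(20400 - 648) = √19752 = 2*√4938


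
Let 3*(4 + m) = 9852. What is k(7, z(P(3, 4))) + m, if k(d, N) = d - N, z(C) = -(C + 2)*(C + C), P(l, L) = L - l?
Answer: 3293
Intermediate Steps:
m = 3280 (m = -4 + (⅓)*9852 = -4 + 3284 = 3280)
z(C) = -2*C*(2 + C) (z(C) = -(2 + C)*2*C = -2*C*(2 + C))
k(7, z(P(3, 4))) + m = (7 - (-2)*(4 - 1*3)*(2 + (4 - 1*3))) + 3280 = (7 - (-2)*(4 - 3)*(2 + (4 - 3))) + 3280 = (7 - (-2)*(2 + 1)) + 3280 = (7 - (-2)*3) + 3280 = (7 - 1*(-6)) + 3280 = (7 + 6) + 3280 = 13 + 3280 = 3293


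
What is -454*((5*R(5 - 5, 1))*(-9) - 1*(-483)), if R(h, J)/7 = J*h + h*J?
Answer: -219282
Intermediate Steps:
R(h, J) = 14*J*h (R(h, J) = 7*(J*h + h*J) = 7*(J*h + J*h) = 7*(2*J*h) = 14*J*h)
-454*((5*R(5 - 5, 1))*(-9) - 1*(-483)) = -454*((5*(14*1*(5 - 5)))*(-9) - 1*(-483)) = -454*((5*(14*1*0))*(-9) + 483) = -454*((5*0)*(-9) + 483) = -454*(0*(-9) + 483) = -454*(0 + 483) = -454*483 = -219282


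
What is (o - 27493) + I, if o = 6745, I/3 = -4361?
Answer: -33831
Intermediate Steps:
I = -13083 (I = 3*(-4361) = -13083)
(o - 27493) + I = (6745 - 27493) - 13083 = -20748 - 13083 = -33831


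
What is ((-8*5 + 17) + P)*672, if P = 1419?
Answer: 938112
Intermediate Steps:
((-8*5 + 17) + P)*672 = ((-8*5 + 17) + 1419)*672 = ((-40 + 17) + 1419)*672 = (-23 + 1419)*672 = 1396*672 = 938112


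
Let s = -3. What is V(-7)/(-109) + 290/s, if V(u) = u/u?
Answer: -31613/327 ≈ -96.676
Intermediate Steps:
V(u) = 1
V(-7)/(-109) + 290/s = 1/(-109) + 290/(-3) = 1*(-1/109) + 290*(-⅓) = -1/109 - 290/3 = -31613/327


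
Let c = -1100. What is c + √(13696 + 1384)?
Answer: -1100 + 2*√3770 ≈ -977.20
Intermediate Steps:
c + √(13696 + 1384) = -1100 + √(13696 + 1384) = -1100 + √15080 = -1100 + 2*√3770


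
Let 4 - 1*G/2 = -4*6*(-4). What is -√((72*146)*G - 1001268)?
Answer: -6*I*√81541 ≈ -1713.3*I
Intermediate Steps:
G = -184 (G = 8 - 2*(-4*6)*(-4) = 8 - (-48)*(-4) = 8 - 2*96 = 8 - 192 = -184)
-√((72*146)*G - 1001268) = -√((72*146)*(-184) - 1001268) = -√(10512*(-184) - 1001268) = -√(-1934208 - 1001268) = -√(-2935476) = -6*I*√81541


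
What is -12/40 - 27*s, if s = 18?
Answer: -4863/10 ≈ -486.30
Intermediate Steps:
-12/40 - 27*s = -12/40 - 27*18 = -12*1/40 - 486 = -3/10 - 486 = -4863/10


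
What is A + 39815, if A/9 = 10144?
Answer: 131111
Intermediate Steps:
A = 91296 (A = 9*10144 = 91296)
A + 39815 = 91296 + 39815 = 131111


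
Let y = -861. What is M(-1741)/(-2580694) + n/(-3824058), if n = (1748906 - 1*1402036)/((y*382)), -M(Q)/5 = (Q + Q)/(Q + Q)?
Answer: 897983368670/405730363565044413 ≈ 2.2133e-6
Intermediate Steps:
M(Q) = -5 (M(Q) = -5*(Q + Q)/(Q + Q) = -5*2*Q/(2*Q) = -5*2*Q*1/(2*Q) = -5*1 = -5)
n = -173435/164451 (n = (1748906 - 1*1402036)/((-861*382)) = (1748906 - 1402036)/(-328902) = 346870*(-1/328902) = -173435/164451 ≈ -1.0546)
M(-1741)/(-2580694) + n/(-3824058) = -5/(-2580694) - 173435/164451/(-3824058) = -5*(-1/2580694) - 173435/164451*(-1/3824058) = 5/2580694 + 173435/628870162158 = 897983368670/405730363565044413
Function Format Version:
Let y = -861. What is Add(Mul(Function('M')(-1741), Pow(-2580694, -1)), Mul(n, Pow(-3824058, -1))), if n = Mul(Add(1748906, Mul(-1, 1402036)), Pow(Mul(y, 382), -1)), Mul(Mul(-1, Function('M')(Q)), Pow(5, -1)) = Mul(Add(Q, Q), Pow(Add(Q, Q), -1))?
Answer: Rational(897983368670, 405730363565044413) ≈ 2.2133e-6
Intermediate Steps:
Function('M')(Q) = -5 (Function('M')(Q) = Mul(-5, Mul(Add(Q, Q), Pow(Add(Q, Q), -1))) = Mul(-5, Mul(Mul(2, Q), Pow(Mul(2, Q), -1))) = Mul(-5, Mul(Mul(2, Q), Mul(Rational(1, 2), Pow(Q, -1)))) = Mul(-5, 1) = -5)
n = Rational(-173435, 164451) (n = Mul(Add(1748906, Mul(-1, 1402036)), Pow(Mul(-861, 382), -1)) = Mul(Add(1748906, -1402036), Pow(-328902, -1)) = Mul(346870, Rational(-1, 328902)) = Rational(-173435, 164451) ≈ -1.0546)
Add(Mul(Function('M')(-1741), Pow(-2580694, -1)), Mul(n, Pow(-3824058, -1))) = Add(Mul(-5, Pow(-2580694, -1)), Mul(Rational(-173435, 164451), Pow(-3824058, -1))) = Add(Mul(-5, Rational(-1, 2580694)), Mul(Rational(-173435, 164451), Rational(-1, 3824058))) = Add(Rational(5, 2580694), Rational(173435, 628870162158)) = Rational(897983368670, 405730363565044413)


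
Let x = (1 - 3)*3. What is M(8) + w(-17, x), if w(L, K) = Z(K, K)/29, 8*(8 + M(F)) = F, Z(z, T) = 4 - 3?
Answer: -202/29 ≈ -6.9655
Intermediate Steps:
Z(z, T) = 1
x = -6 (x = -2*3 = -6)
M(F) = -8 + F/8
w(L, K) = 1/29
M(8) + w(-17, x) = (-8 + (1/8)*8) + 1/29 = (-8 + 1) + 1/29 = -7 + 1/29 = -202/29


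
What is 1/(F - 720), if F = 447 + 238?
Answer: -1/35 ≈ -0.028571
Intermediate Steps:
F = 685
1/(F - 720) = 1/(685 - 720) = 1/(-35) = -1/35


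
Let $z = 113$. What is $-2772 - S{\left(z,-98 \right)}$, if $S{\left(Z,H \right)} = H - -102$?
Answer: $-2776$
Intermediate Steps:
$S{\left(Z,H \right)} = 102 + H$ ($S{\left(Z,H \right)} = H + 102 = 102 + H$)
$-2772 - S{\left(z,-98 \right)} = -2772 - \left(102 - 98\right) = -2772 - 4 = -2776$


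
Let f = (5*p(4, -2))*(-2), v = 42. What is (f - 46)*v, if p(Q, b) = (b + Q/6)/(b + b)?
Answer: -2072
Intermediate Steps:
p(Q, b) = (b + Q/6)/(2*b) (p(Q, b) = (b + Q*(⅙))/((2*b)) = (b + Q/6)*(1/(2*b)) = (b + Q/6)/(2*b))
f = -10/3 (f = (5*((1/12)*(4 + 6*(-2))/(-2)))*(-2) = (5*((1/12)*(-½)*(4 - 12)))*(-2) = (5*((1/12)*(-½)*(-8)))*(-2) = (5*(⅓))*(-2) = (5/3)*(-2) = -10/3 ≈ -3.3333)
(f - 46)*v = (-10/3 - 46)*42 = -148/3*42 = -2072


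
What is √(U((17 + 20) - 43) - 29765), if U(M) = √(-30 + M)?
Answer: √(-29765 + 6*I) ≈ 0.017 + 172.53*I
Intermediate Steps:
√(U((17 + 20) - 43) - 29765) = √(√(-30 + ((17 + 20) - 43)) - 29765) = √(√(-30 + (37 - 43)) - 29765) = √(√(-30 - 6) - 29765) = √(√(-36) - 29765) = √(6*I - 29765) = √(-29765 + 6*I)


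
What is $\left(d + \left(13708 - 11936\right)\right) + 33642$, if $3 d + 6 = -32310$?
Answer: $24642$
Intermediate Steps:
$d = -10772$ ($d = -2 + \frac{1}{3} \left(-32310\right) = -2 - 10770 = -10772$)
$\left(d + \left(13708 - 11936\right)\right) + 33642 = \left(-10772 + \left(13708 - 11936\right)\right) + 33642 = \left(-10772 + 1772\right) + 33642 = -9000 + 33642 = 24642$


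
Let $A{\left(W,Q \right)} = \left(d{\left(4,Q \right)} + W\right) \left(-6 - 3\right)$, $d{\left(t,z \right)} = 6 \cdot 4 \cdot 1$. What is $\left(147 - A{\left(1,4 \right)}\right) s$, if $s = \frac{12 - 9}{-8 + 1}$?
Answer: $- \frac{1116}{7} \approx -159.43$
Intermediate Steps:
$d{\left(t,z \right)} = 24$ ($d{\left(t,z \right)} = 24 \cdot 1 = 24$)
$A{\left(W,Q \right)} = -216 - 9 W$ ($A{\left(W,Q \right)} = \left(24 + W\right) \left(-6 - 3\right) = \left(24 + W\right) \left(-9\right) = -216 - 9 W$)
$s = - \frac{3}{7}$ ($s = \frac{3}{-7} = 3 \left(- \frac{1}{7}\right) = - \frac{3}{7} \approx -0.42857$)
$\left(147 - A{\left(1,4 \right)}\right) s = \left(147 - \left(-216 - 9\right)\right) \left(- \frac{3}{7}\right) = \left(147 - -225\right) \left(- \frac{3}{7}\right) = \left(147 + 225\right) \left(- \frac{3}{7}\right) = 372 \left(- \frac{3}{7}\right) = - \frac{1116}{7}$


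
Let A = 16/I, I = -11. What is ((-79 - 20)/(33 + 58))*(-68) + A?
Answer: 72596/1001 ≈ 72.523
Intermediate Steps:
A = -16/11 (A = 16/(-11) = 16*(-1/11) = -16/11 ≈ -1.4545)
((-79 - 20)/(33 + 58))*(-68) + A = ((-79 - 20)/(33 + 58))*(-68) - 16/11 = -99/91*(-68) - 16/11 = 6732/91 - 16/11 = 72596/1001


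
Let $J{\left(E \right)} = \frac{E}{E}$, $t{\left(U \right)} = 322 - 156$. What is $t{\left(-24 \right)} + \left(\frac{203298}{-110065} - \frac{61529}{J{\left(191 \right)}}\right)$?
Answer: $- \frac{6754121893}{110065} \approx -61365.0$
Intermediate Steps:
$t{\left(U \right)} = 166$
$J{\left(E \right)} = 1$
$t{\left(-24 \right)} + \left(\frac{203298}{-110065} - \frac{61529}{J{\left(191 \right)}}\right) = 166 + \left(\frac{203298}{-110065} - \frac{61529}{1}\right) = 166 + \left(203298 \left(- \frac{1}{110065}\right) - 61529\right) = 166 - \frac{6772392683}{110065} = - \frac{6754121893}{110065}$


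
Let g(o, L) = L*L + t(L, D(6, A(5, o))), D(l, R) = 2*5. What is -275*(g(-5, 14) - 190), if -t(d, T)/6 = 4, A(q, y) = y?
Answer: 4950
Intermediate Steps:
D(l, R) = 10
t(d, T) = -24 (t(d, T) = -6*4 = -24)
g(o, L) = -24 + L² (g(o, L) = L*L - 24 = L² - 24 = -24 + L²)
-275*(g(-5, 14) - 190) = -275*((-24 + 14²) - 190) = -275*((-24 + 196) - 190) = -275*(172 - 190) = -275*(-18) = 4950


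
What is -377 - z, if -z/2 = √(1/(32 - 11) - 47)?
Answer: -377 + 2*I*√20706/21 ≈ -377.0 + 13.704*I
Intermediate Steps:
z = -2*I*√20706/21 (z = -2*√(1/(32 - 11) - 47) = -2*√(1/21 - 47) = -2*I*√20706/21 ≈ -13.704*I)
-377 - z = -377 - (-2)*I*√20706/21 = -377 + 2*I*√20706/21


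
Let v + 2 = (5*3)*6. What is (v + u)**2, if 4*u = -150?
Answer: 10201/4 ≈ 2550.3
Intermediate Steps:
v = 88 (v = -2 + (5*3)*6 = -2 + 15*6 = -2 + 90 = 88)
u = -75/2 (u = (1/4)*(-150) = -75/2 ≈ -37.500)
(v + u)**2 = (88 - 75/2)**2 = (101/2)**2 = 10201/4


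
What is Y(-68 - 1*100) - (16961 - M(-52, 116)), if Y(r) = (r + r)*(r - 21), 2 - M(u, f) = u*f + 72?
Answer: 52505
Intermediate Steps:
M(u, f) = -70 - f*u (M(u, f) = 2 - (u*f + 72) = 2 - (f*u + 72) = 2 - (72 + f*u) = 2 + (-72 - f*u) = -70 - f*u)
Y(r) = 2*r*(-21 + r) (Y(r) = (2*r)*(-21 + r) = 2*r*(-21 + r))
Y(-68 - 1*100) - (16961 - M(-52, 116)) = 2*(-68 - 1*100)*(-21 + (-68 - 1*100)) - (16961 - (-70 - 1*116*(-52))) = 2*(-68 - 100)*(-21 + (-68 - 100)) - (16961 - (-70 + 6032)) = 2*(-168)*(-21 - 168) - (16961 - 1*5962) = 2*(-168)*(-189) - (16961 - 5962) = 63504 - 1*10999 = 63504 - 10999 = 52505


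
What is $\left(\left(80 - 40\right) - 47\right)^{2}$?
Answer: $49$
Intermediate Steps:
$\left(\left(80 - 40\right) - 47\right)^{2} = \left(40 - 47\right)^{2} = \left(-7\right)^{2} = 49$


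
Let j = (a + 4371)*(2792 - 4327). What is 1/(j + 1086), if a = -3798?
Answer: -1/878469 ≈ -1.1383e-6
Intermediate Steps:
j = -879555 (j = (-3798 + 4371)*(2792 - 4327) = 573*(-1535) = -879555)
1/(j + 1086) = 1/(-879555 + 1086) = 1/(-878469) = -1/878469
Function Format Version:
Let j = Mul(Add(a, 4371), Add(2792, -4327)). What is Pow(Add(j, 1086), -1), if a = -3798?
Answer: Rational(-1, 878469) ≈ -1.1383e-6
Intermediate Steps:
j = -879555 (j = Mul(Add(-3798, 4371), Add(2792, -4327)) = Mul(573, -1535) = -879555)
Pow(Add(j, 1086), -1) = Pow(Add(-879555, 1086), -1) = Pow(-878469, -1) = Rational(-1, 878469)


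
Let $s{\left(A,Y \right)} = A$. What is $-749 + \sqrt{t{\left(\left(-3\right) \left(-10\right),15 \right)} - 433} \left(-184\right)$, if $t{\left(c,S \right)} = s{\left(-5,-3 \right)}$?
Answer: $-749 - 184 i \sqrt{438} \approx -749.0 - 3850.8 i$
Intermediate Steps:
$t{\left(c,S \right)} = -5$
$-749 + \sqrt{t{\left(\left(-3\right) \left(-10\right),15 \right)} - 433} \left(-184\right) = -749 + \sqrt{-5 - 433} \left(-184\right) = -749 + \sqrt{-438} \left(-184\right) = -749 + i \sqrt{438} \left(-184\right) = -749 - 184 i \sqrt{438}$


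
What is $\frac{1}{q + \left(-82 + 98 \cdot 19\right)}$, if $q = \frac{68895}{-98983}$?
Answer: $\frac{98983}{176120845} \approx 0.00056202$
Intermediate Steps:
$q = - \frac{68895}{98983}$ ($q = 68895 \left(- \frac{1}{98983}\right) = - \frac{68895}{98983} \approx -0.69603$)
$\frac{1}{q + \left(-82 + 98 \cdot 19\right)} = \frac{1}{- \frac{68895}{98983} + \left(-82 + 98 \cdot 19\right)} = \frac{1}{- \frac{68895}{98983} + \left(-82 + 1862\right)} = \frac{1}{- \frac{68895}{98983} + 1780} = \frac{1}{\frac{176120845}{98983}} = \frac{98983}{176120845}$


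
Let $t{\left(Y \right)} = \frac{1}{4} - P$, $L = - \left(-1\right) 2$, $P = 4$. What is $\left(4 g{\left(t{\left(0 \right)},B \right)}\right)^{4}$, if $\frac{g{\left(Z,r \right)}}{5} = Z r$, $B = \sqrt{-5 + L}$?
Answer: $284765625$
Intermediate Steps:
$L = 2$ ($L = \left(-1\right) \left(-2\right) = 2$)
$B = i \sqrt{3}$ ($B = \sqrt{-5 + 2} = \sqrt{-3} = i \sqrt{3} \approx 1.732 i$)
$t{\left(Y \right)} = - \frac{15}{4}$ ($t{\left(Y \right)} = \frac{1}{4} - 4 = - \frac{15}{4}$)
$g{\left(Z,r \right)} = 5 Z r$
$\left(4 g{\left(t{\left(0 \right)},B \right)}\right)^{4} = \left(4 \cdot 5 \left(- \frac{15}{4}\right) i \sqrt{3}\right)^{4} = \left(4 \left(- \frac{75 i \sqrt{3}}{4}\right)\right)^{4} = \left(- 75 i \sqrt{3}\right)^{4} = 284765625$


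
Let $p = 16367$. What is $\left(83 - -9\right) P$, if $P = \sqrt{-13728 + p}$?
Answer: $92 \sqrt{2639} \approx 4726.1$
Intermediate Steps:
$P = \sqrt{2639}$ ($P = \sqrt{-13728 + 16367} = \sqrt{2639} \approx 51.371$)
$\left(83 - -9\right) P = \left(83 - -9\right) \sqrt{2639} = \left(83 + 9\right) \sqrt{2639} = 92 \sqrt{2639}$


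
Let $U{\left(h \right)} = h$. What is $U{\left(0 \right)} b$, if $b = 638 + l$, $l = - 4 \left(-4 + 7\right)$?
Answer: $0$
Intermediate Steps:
$l = -12$ ($l = \left(-4\right) 3 = -12$)
$b = 626$ ($b = 638 - 12 = 626$)
$U{\left(0 \right)} b = 0 \cdot 626 = 0$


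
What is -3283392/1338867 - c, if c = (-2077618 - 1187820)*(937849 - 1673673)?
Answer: -1072337697938960032/446289 ≈ -2.4028e+12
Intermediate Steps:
c = 2402787650912 (c = -3265438*(-735824) = 2402787650912)
-3283392/1338867 - c = -3283392/1338867 - 1*2402787650912 = -3283392*1/1338867 - 2402787650912 = -1094464/446289 - 2402787650912 = -1072337697938960032/446289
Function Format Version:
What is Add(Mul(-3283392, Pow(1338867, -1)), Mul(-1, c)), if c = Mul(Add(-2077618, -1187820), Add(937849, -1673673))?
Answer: Rational(-1072337697938960032, 446289) ≈ -2.4028e+12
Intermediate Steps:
c = 2402787650912 (c = Mul(-3265438, -735824) = 2402787650912)
Add(Mul(-3283392, Pow(1338867, -1)), Mul(-1, c)) = Add(Mul(-3283392, Pow(1338867, -1)), Mul(-1, 2402787650912)) = Add(Mul(-3283392, Rational(1, 1338867)), -2402787650912) = Add(Rational(-1094464, 446289), -2402787650912) = Rational(-1072337697938960032, 446289)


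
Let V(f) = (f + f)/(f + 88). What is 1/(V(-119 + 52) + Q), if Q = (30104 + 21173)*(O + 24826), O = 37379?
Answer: 21/66983401351 ≈ 3.1351e-10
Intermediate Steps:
V(f) = 2*f/(88 + f) (V(f) = (2*f)/(88 + f) = 2*f/(88 + f))
Q = 3189685785 (Q = (30104 + 21173)*(37379 + 24826) = 51277*62205 = 3189685785)
1/(V(-119 + 52) + Q) = 1/(2*(-119 + 52)/(88 + (-119 + 52)) + 3189685785) = 1/(2*(-67)/(88 - 67) + 3189685785) = 1/(2*(-67)/21 + 3189685785) = 1/(2*(-67)*(1/21) + 3189685785) = 1/(-134/21 + 3189685785) = 1/(66983401351/21) = 21/66983401351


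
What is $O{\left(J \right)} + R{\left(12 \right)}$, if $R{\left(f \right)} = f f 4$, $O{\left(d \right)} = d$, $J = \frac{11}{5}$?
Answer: $\frac{2891}{5} \approx 578.2$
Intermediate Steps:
$J = \frac{11}{5}$ ($J = 11 \cdot \frac{1}{5} = \frac{11}{5} \approx 2.2$)
$R{\left(f \right)} = 4 f^{2}$ ($R{\left(f \right)} = f^{2} \cdot 4 = 4 f^{2}$)
$O{\left(J \right)} + R{\left(12 \right)} = \frac{11}{5} + 4 \cdot 12^{2} = \frac{11}{5} + 4 \cdot 144 = \frac{11}{5} + 576 = \frac{2891}{5}$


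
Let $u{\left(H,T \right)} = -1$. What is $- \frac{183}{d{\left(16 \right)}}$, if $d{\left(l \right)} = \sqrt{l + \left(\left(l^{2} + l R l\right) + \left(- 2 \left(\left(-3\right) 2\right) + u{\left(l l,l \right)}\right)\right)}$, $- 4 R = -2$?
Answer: $- \frac{61 \sqrt{411}}{137} \approx -9.0267$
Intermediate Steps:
$R = \frac{1}{2}$ ($R = \left(- \frac{1}{4}\right) \left(-2\right) = \frac{1}{2} \approx 0.5$)
$d{\left(l \right)} = \sqrt{11 + l + \frac{3 l^{2}}{2}}$ ($d{\left(l \right)} = \sqrt{l - \left(1 - l^{2} - l \frac{1}{2} l + 2 \left(-3\right) 2\right)} = \sqrt{l - \left(-11 - l^{2} - \frac{l}{2} l\right)} = \sqrt{l + \left(\left(l^{2} + \frac{l^{2}}{2}\right) + \left(12 - 1\right)\right)} = \sqrt{l + \left(\frac{3 l^{2}}{2} + 11\right)} = \sqrt{l + \left(11 + \frac{3 l^{2}}{2}\right)} = \sqrt{11 + l + \frac{3 l^{2}}{2}}$)
$- \frac{183}{d{\left(16 \right)}} = - \frac{183}{\frac{1}{2} \sqrt{44 + 4 \cdot 16 + 6 \cdot 16^{2}}} = - \frac{183}{\frac{1}{2} \sqrt{44 + 64 + 6 \cdot 256}} = - \frac{183}{\frac{1}{2} \sqrt{44 + 64 + 1536}} = - \frac{183}{\frac{1}{2} \sqrt{1644}} = - \frac{183}{\frac{1}{2} \cdot 2 \sqrt{411}} = - \frac{183}{\sqrt{411}} = - 183 \frac{\sqrt{411}}{411} = - \frac{61 \sqrt{411}}{137}$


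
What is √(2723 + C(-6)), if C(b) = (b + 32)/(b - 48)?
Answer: 2*√55131/9 ≈ 52.178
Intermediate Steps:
C(b) = (32 + b)/(-48 + b)
√(2723 + C(-6)) = √(2723 + (32 - 6)/(-48 - 6)) = √(2723 + 26/(-54)) = √(2723 - 1/54*26) = √(2723 - 13/27) = √(73508/27) = 2*√55131/9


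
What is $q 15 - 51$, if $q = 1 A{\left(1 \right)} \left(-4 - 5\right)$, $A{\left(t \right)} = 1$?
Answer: $-186$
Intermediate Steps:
$q = -9$ ($q = 1 \cdot 1 \left(-4 - 5\right) = 1 \left(-9\right) = -9$)
$q 15 - 51 = \left(-9\right) 15 - 51 = -135 - 51 = -186$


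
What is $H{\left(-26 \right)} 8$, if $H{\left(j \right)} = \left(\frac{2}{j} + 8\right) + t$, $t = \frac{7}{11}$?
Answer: $\frac{9792}{143} \approx 68.475$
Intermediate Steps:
$t = \frac{7}{11}$ ($t = 7 \cdot \frac{1}{11} = \frac{7}{11} \approx 0.63636$)
$H{\left(j \right)} = \frac{95}{11} + \frac{2}{j}$ ($H{\left(j \right)} = \left(\frac{2}{j} + 8\right) + \frac{7}{11} = \left(8 + \frac{2}{j}\right) + \frac{7}{11} = \frac{95}{11} + \frac{2}{j}$)
$H{\left(-26 \right)} 8 = \left(\frac{95}{11} + \frac{2}{-26}\right) 8 = \left(\frac{95}{11} + 2 \left(- \frac{1}{26}\right)\right) 8 = \left(\frac{95}{11} - \frac{1}{13}\right) 8 = \frac{1224}{143} \cdot 8 = \frac{9792}{143}$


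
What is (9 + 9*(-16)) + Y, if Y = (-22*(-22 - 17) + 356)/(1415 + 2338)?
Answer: -505441/3753 ≈ -134.68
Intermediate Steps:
Y = 1214/3753 (Y = (-22*(-39) + 356)/3753 = (858 + 356)*(1/3753) = 1214*(1/3753) = 1214/3753 ≈ 0.32347)
(9 + 9*(-16)) + Y = (9 + 9*(-16)) + 1214/3753 = (9 - 144) + 1214/3753 = -135 + 1214/3753 = -505441/3753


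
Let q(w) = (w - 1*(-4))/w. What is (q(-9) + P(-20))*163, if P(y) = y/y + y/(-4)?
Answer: 9617/9 ≈ 1068.6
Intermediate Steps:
P(y) = 1 - y/4 (P(y) = 1 + y*(-¼) = 1 - y/4)
q(w) = (4 + w)/w (q(w) = (w + 4)/w = (4 + w)/w)
(q(-9) + P(-20))*163 = ((4 - 9)/(-9) + (1 - ¼*(-20)))*163 = (-⅑*(-5) + (1 + 5))*163 = (5/9 + 6)*163 = (59/9)*163 = 9617/9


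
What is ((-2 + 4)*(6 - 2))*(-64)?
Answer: -512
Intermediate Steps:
((-2 + 4)*(6 - 2))*(-64) = (2*4)*(-64) = 8*(-64) = -512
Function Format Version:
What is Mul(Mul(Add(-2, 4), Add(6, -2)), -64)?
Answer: -512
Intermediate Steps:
Mul(Mul(Add(-2, 4), Add(6, -2)), -64) = Mul(Mul(2, 4), -64) = Mul(8, -64) = -512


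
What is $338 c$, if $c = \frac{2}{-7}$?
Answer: $- \frac{676}{7} \approx -96.571$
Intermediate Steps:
$c = - \frac{2}{7}$ ($c = 2 \left(- \frac{1}{7}\right) = - \frac{2}{7} \approx -0.28571$)
$338 c = 338 \left(- \frac{2}{7}\right) = - \frac{676}{7}$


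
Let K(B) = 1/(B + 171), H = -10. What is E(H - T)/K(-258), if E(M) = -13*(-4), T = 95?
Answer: -4524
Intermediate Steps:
K(B) = 1/(171 + B)
E(M) = 52
E(H - T)/K(-258) = 52/(1/(171 - 258)) = 52/(1/(-87)) = 52/(-1/87) = 52*(-87) = -4524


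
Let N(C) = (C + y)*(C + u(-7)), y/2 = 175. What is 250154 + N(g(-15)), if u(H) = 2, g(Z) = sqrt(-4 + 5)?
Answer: 251207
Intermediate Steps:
g(Z) = 1 (g(Z) = sqrt(1) = 1)
y = 350 (y = 2*175 = 350)
N(C) = (2 + C)*(350 + C) (N(C) = (C + 350)*(C + 2) = (350 + C)*(2 + C) = (2 + C)*(350 + C))
250154 + N(g(-15)) = 250154 + (700 + 1**2 + 352*1) = 250154 + (700 + 1 + 352) = 250154 + 1053 = 251207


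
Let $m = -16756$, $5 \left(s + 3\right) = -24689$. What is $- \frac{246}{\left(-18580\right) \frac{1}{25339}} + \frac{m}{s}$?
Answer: $\frac{9721649861}{28687520} \approx 338.88$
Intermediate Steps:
$s = - \frac{24704}{5}$ ($s = -3 + \frac{1}{5} \left(-24689\right) = -3 - \frac{24689}{5} = - \frac{24704}{5} \approx -4940.8$)
$- \frac{246}{\left(-18580\right) \frac{1}{25339}} + \frac{m}{s} = - \frac{246}{\left(-18580\right) \frac{1}{25339}} - \frac{16756}{- \frac{24704}{5}} = - \frac{246}{\left(-18580\right) \frac{1}{25339}} - - \frac{20945}{6176} = - \frac{246}{- \frac{18580}{25339}} + \frac{20945}{6176} = \left(-246\right) \left(- \frac{25339}{18580}\right) + \frac{20945}{6176} = \frac{3116697}{9290} + \frac{20945}{6176} = \frac{9721649861}{28687520}$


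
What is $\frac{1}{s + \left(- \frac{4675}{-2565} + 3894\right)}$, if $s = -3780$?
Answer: $\frac{513}{59417} \approx 0.0086339$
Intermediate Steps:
$\frac{1}{s + \left(- \frac{4675}{-2565} + 3894\right)} = \frac{1}{-3780 + \left(- \frac{4675}{-2565} + 3894\right)} = \frac{1}{-3780 + \left(\left(-4675\right) \left(- \frac{1}{2565}\right) + 3894\right)} = \frac{1}{-3780 + \left(\frac{935}{513} + 3894\right)} = \frac{1}{-3780 + \frac{1998557}{513}} = \frac{1}{\frac{59417}{513}} = \frac{513}{59417}$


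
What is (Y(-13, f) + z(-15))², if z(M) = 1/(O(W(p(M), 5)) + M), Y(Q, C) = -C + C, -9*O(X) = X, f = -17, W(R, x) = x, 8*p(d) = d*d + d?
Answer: 81/19600 ≈ 0.0041327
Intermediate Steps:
p(d) = d/8 + d²/8 (p(d) = (d*d + d)/8 = (d² + d)/8 = (d + d²)/8 = d/8 + d²/8)
O(X) = -X/9
Y(Q, C) = 0
z(M) = 1/(-5/9 + M) (z(M) = 1/(-⅑*5 + M) = 1/(-5/9 + M))
(Y(-13, f) + z(-15))² = (0 + 9/(-5 + 9*(-15)))² = (0 + 9/(-5 - 135))² = (0 + 9/(-140))² = (0 + 9*(-1/140))² = (0 - 9/140)² = (-9/140)² = 81/19600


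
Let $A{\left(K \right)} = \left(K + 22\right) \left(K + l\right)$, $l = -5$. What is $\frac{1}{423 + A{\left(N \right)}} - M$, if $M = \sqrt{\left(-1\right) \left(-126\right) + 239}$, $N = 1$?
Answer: $\frac{1}{331} - \sqrt{365} \approx -19.102$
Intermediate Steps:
$A{\left(K \right)} = \left(-5 + K\right) \left(22 + K\right)$ ($A{\left(K \right)} = \left(K + 22\right) \left(K - 5\right) = \left(22 + K\right) \left(-5 + K\right) = \left(-5 + K\right) \left(22 + K\right)$)
$M = \sqrt{365}$ ($M = \sqrt{126 + 239} = \sqrt{365} \approx 19.105$)
$\frac{1}{423 + A{\left(N \right)}} - M = \frac{1}{423 + \left(-110 + 1^{2} + 17 \cdot 1\right)} - \sqrt{365} = \frac{1}{423 + \left(-110 + 1 + 17\right)} - \sqrt{365} = \frac{1}{423 - 92} - \sqrt{365} = \frac{1}{331} - \sqrt{365}$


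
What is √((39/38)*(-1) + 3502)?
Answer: √5055406/38 ≈ 59.169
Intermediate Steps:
√((39/38)*(-1) + 3502) = √(-39/38 + 3502) = √(133037/38) = √5055406/38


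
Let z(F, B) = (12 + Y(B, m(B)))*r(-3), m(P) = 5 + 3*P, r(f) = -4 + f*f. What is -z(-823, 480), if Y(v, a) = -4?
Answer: -40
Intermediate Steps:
r(f) = -4 + f²
z(F, B) = 40 (z(F, B) = (12 - 4)*(-4 + (-3)²) = 8*(-4 + 9) = 8*5 = 40)
-z(-823, 480) = -1*40 = -40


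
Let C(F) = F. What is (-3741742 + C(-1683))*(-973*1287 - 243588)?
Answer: 5599561108575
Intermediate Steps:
(-3741742 + C(-1683))*(-973*1287 - 243588) = (-3741742 - 1683)*(-973*1287 - 243588) = -3743425*(-1252251 - 243588) = -3743425*(-1495839) = 5599561108575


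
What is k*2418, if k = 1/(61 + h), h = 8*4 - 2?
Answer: 186/7 ≈ 26.571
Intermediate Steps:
h = 30 (h = 32 - 2 = 30)
k = 1/91 (k = 1/(61 + 30) = 1/91 ≈ 0.010989)
k*2418 = (1/91)*2418 = 186/7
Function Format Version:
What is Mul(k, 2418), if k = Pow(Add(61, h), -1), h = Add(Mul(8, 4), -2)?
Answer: Rational(186, 7) ≈ 26.571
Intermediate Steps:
h = 30 (h = Add(32, -2) = 30)
k = Rational(1, 91) (k = Pow(Add(61, 30), -1) = Pow(91, -1) = Rational(1, 91) ≈ 0.010989)
Mul(k, 2418) = Mul(Rational(1, 91), 2418) = Rational(186, 7)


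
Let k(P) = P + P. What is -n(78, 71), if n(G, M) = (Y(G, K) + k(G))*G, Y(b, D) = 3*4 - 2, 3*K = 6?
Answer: -12948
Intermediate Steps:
K = 2 (K = (⅓)*6 = 2)
Y(b, D) = 10 (Y(b, D) = 12 - 2 = 10)
k(P) = 2*P
n(G, M) = G*(10 + 2*G) (n(G, M) = (10 + 2*G)*G = G*(10 + 2*G))
-n(78, 71) = -2*78*(5 + 78) = -2*78*83 = -1*12948 = -12948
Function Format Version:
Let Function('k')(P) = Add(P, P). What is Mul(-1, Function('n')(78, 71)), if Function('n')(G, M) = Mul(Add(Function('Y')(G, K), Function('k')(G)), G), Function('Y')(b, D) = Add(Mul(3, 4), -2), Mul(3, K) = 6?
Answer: -12948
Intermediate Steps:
K = 2 (K = Mul(Rational(1, 3), 6) = 2)
Function('Y')(b, D) = 10 (Function('Y')(b, D) = Add(12, -2) = 10)
Function('k')(P) = Mul(2, P)
Function('n')(G, M) = Mul(G, Add(10, Mul(2, G))) (Function('n')(G, M) = Mul(Add(10, Mul(2, G)), G) = Mul(G, Add(10, Mul(2, G))))
Mul(-1, Function('n')(78, 71)) = Mul(-1, Mul(2, 78, Add(5, 78))) = Mul(-1, Mul(2, 78, 83)) = Mul(-1, 12948) = -12948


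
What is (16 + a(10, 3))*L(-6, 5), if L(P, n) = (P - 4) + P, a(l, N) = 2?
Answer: -288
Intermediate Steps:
L(P, n) = -4 + 2*P (L(P, n) = (-4 + P) + P = -4 + 2*P)
(16 + a(10, 3))*L(-6, 5) = (16 + 2)*(-4 + 2*(-6)) = 18*(-4 - 12) = 18*(-16) = -288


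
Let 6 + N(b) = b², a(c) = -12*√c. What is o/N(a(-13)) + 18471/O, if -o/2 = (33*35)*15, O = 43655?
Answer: 257889048/13664015 ≈ 18.874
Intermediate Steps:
o = -34650 (o = -2*33*35*15 = -2310*15 = -2*17325 = -34650)
N(b) = -6 + b²
o/N(a(-13)) + 18471/O = -34650/(-6 + (-12*I*√13)²) + 18471/43655 = -34650/(-6 - 1872) + 18471/43655 = -34650/(-1878) + 18471/43655 = -34650*(-1/1878) + 18471/43655 = 5775/313 + 18471/43655 = 257889048/13664015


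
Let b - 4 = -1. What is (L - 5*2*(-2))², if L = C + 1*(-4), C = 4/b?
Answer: 2704/9 ≈ 300.44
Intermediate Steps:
b = 3 (b = 4 - 1 = 3)
C = 4/3 ≈ 1.3333
L = -8/3 (L = 4/3 + 1*(-4) = 4/3 - 4 = -8/3 ≈ -2.6667)
(L - 5*2*(-2))² = (-8/3 - 5*2*(-2))² = (-8/3 - 10*(-2))² = (-8/3 + 20)² = (52/3)² = 2704/9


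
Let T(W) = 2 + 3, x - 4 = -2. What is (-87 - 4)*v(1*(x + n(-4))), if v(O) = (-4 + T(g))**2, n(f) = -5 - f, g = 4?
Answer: -91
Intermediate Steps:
x = 2 (x = 4 - 2 = 2)
T(W) = 5
v(O) = 1 (v(O) = (-4 + 5)**2 = 1**2 = 1)
(-87 - 4)*v(1*(x + n(-4))) = (-87 - 4)*1 = -91*1 = -91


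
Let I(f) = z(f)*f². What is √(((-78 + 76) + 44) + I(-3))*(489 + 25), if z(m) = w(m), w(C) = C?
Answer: 514*√15 ≈ 1990.7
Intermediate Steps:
z(m) = m
I(f) = f³ (I(f) = f*f² = f³)
√(((-78 + 76) + 44) + I(-3))*(489 + 25) = √(((-78 + 76) + 44) + (-3)³)*(489 + 25) = √((-2 + 44) - 27)*514 = √(42 - 27)*514 = √15*514 = 514*√15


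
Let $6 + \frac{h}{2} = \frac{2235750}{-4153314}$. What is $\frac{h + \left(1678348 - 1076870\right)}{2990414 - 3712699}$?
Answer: $- \frac{37849586164}{45452672765} \approx -0.83273$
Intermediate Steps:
$h = - \frac{822898}{62929}$ ($h = -12 + 2 \frac{2235750}{-4153314} = -12 + 2 \cdot 2235750 \left(- \frac{1}{4153314}\right) = -12 + 2 \left(- \frac{33875}{62929}\right) = -12 - \frac{67750}{62929} = - \frac{822898}{62929} \approx -13.077$)
$\frac{h + \left(1678348 - 1076870\right)}{2990414 - 3712699} = \frac{- \frac{822898}{62929} + \left(1678348 - 1076870\right)}{2990414 - 3712699} = \frac{- \frac{822898}{62929} + \left(1678348 - 1076870\right)}{-722285} = \left(- \frac{822898}{62929} + 601478\right) \left(- \frac{1}{722285}\right) = \frac{37849586164}{62929} \left(- \frac{1}{722285}\right) = - \frac{37849586164}{45452672765}$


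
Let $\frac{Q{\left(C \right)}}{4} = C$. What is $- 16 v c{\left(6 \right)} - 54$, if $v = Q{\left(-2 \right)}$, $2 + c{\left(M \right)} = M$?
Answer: $458$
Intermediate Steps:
$Q{\left(C \right)} = 4 C$
$c{\left(M \right)} = -2 + M$
$v = -8$ ($v = 4 \left(-2\right) = -8$)
$- 16 v c{\left(6 \right)} - 54 = \left(-16\right) \left(-8\right) \left(-2 + 6\right) - 54 = 128 \cdot 4 - 54 = 512 - 54 = 458$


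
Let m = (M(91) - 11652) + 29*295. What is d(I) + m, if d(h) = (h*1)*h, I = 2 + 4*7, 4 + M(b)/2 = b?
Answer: -2023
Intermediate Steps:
M(b) = -8 + 2*b
m = -2923 (m = ((-8 + 2*91) - 11652) + 29*295 = ((-8 + 182) - 11652) + 8555 = (174 - 11652) + 8555 = -11478 + 8555 = -2923)
I = 30 (I = 2 + 28 = 30)
d(h) = h**2 (d(h) = h*h = h**2)
d(I) + m = 30**2 - 2923 = 900 - 2923 = -2023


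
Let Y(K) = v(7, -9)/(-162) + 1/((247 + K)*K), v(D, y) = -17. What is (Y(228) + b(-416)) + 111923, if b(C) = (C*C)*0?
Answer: 327274351177/2924100 ≈ 1.1192e+5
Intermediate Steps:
Y(K) = 17/162 + 1/(K*(247 + K)) (Y(K) = -17/(-162) + 1/((247 + K)*K) = -17*(-1/162) + 1/(K*(247 + K)) = 17/162 + 1/(K*(247 + K)))
b(C) = 0 (b(C) = C**2*0 = 0)
(Y(228) + b(-416)) + 111923 = ((1/162)*(162 + 17*228**2 + 4199*228)/(228*(247 + 228)) + 0) + 111923 = ((1/162)*(1/228)*(162 + 17*51984 + 957372)/475 + 0) + 111923 = ((1/162)*(1/228)*(1/475)*(162 + 883728 + 957372) + 0) + 111923 = ((1/162)*(1/228)*(1/475)*1841262 + 0) + 111923 = (306877/2924100 + 0) + 111923 = 306877/2924100 + 111923 = 327274351177/2924100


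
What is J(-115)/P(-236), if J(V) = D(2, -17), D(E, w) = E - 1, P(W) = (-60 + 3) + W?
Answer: -1/293 ≈ -0.0034130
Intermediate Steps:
P(W) = -57 + W
D(E, w) = -1 + E
J(V) = 1 (J(V) = -1 + 2 = 1)
J(-115)/P(-236) = 1/(-57 - 236) = 1/(-293) = 1*(-1/293) = -1/293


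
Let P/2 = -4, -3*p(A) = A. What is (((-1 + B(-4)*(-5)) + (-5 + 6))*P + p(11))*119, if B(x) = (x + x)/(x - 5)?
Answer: 34153/9 ≈ 3794.8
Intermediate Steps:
B(x) = 2*x/(-5 + x) (B(x) = (2*x)/(-5 + x) = 2*x/(-5 + x))
p(A) = -A/3
P = -8 (P = 2*(-4) = -8)
(((-1 + B(-4)*(-5)) + (-5 + 6))*P + p(11))*119 = (((-1 + (2*(-4)/(-5 - 4))*(-5)) + (-5 + 6))*(-8) - ⅓*11)*119 = (((-1 + (2*(-4)/(-9))*(-5)) + 1)*(-8) - 11/3)*119 = (((-1 + (2*(-4)*(-⅑))*(-5)) + 1)*(-8) - 11/3)*119 = (((-1 + (8/9)*(-5)) + 1)*(-8) - 11/3)*119 = (((-1 - 40/9) + 1)*(-8) - 11/3)*119 = ((-49/9 + 1)*(-8) - 11/3)*119 = (-40/9*(-8) - 11/3)*119 = (320/9 - 11/3)*119 = (287/9)*119 = 34153/9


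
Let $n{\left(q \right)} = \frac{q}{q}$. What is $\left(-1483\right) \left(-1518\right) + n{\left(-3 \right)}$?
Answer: $2251195$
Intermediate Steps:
$n{\left(q \right)} = 1$
$\left(-1483\right) \left(-1518\right) + n{\left(-3 \right)} = \left(-1483\right) \left(-1518\right) + 1 = 2251194 + 1 = 2251195$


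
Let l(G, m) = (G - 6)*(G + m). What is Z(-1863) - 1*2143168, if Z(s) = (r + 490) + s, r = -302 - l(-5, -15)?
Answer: -2145063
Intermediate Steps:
l(G, m) = (-6 + G)*(G + m)
r = -522 (r = -302 - ((-5)² - 6*(-5) - 6*(-15) - 5*(-15)) = -302 - (25 + 30 + 90 + 75) = -302 - 1*220 = -302 - 220 = -522)
Z(s) = -32 + s (Z(s) = (-522 + 490) + s = -32 + s)
Z(-1863) - 1*2143168 = (-32 - 1863) - 1*2143168 = -1895 - 2143168 = -2145063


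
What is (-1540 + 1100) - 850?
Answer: -1290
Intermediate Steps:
(-1540 + 1100) - 850 = -440 - 850 = -1290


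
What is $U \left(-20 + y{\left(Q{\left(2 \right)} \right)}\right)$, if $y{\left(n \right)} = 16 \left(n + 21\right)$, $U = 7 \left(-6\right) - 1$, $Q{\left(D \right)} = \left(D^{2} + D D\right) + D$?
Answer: $-20468$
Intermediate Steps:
$Q{\left(D \right)} = D + 2 D^{2}$ ($Q{\left(D \right)} = \left(D^{2} + D^{2}\right) + D = 2 D^{2} + D = D + 2 D^{2}$)
$U = -43$ ($U = -42 - 1 = -43$)
$y{\left(n \right)} = 336 + 16 n$ ($y{\left(n \right)} = 16 \left(21 + n\right) = 336 + 16 n$)
$U \left(-20 + y{\left(Q{\left(2 \right)} \right)}\right) = - 43 \left(-20 + \left(336 + 16 \cdot 2 \left(1 + 2 \cdot 2\right)\right)\right) = - 43 \left(-20 + \left(336 + 16 \cdot 2 \left(1 + 4\right)\right)\right) = - 43 \left(-20 + \left(336 + 16 \cdot 2 \cdot 5\right)\right) = - 43 \left(-20 + \left(336 + 16 \cdot 10\right)\right) = - 43 \left(-20 + \left(336 + 160\right)\right) = - 43 \left(-20 + 496\right) = \left(-43\right) 476 = -20468$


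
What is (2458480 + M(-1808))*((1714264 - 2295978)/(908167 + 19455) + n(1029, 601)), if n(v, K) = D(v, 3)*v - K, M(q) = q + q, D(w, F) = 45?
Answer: 52037537107701168/463811 ≈ 1.1220e+11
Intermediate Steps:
M(q) = 2*q
n(v, K) = -K + 45*v (n(v, K) = 45*v - K = -K + 45*v)
(2458480 + M(-1808))*((1714264 - 2295978)/(908167 + 19455) + n(1029, 601)) = (2458480 + 2*(-1808))*((1714264 - 2295978)/(908167 + 19455) + (-1*601 + 45*1029)) = (2458480 - 3616)*(-581714/927622 + (-601 + 46305)) = 2454864*(-581714*1/927622 + 45704) = 2454864*(-290857/463811 + 45704) = 2454864*(21197727087/463811) = 52037537107701168/463811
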